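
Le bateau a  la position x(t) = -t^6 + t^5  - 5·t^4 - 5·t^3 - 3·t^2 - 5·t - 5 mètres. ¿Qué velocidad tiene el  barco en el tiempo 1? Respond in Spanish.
Debemos derivar nuestra ecuación de la posición x(t) = -t^6 + t^5 - 5·t^4 - 5·t^3 - 3·t^2 - 5·t - 5 1 vez. Tomando d/dt de x(t), encontramos v(t) = -6·t^5 + 5·t^4 - 20·t^3 - 15·t^2 - 6·t - 5. Tenemos la velocidad v(t) = -6·t^5 + 5·t^4 - 20·t^3 - 15·t^2 - 6·t - 5. Sustituyendo t = 1: v(1) = -47.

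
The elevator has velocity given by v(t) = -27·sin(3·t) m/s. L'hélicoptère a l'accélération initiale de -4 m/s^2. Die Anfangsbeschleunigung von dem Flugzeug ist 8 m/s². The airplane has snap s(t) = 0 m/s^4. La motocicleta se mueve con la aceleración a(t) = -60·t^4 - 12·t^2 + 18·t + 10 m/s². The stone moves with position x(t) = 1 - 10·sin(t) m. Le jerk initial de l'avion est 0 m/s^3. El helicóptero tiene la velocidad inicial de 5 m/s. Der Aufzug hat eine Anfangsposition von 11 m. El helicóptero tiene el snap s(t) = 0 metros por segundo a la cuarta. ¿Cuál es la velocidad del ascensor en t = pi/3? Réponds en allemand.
Wir haben die Geschwindigkeit v(t) = -27·sin(3·t). Durch Einsetzen von t = pi/3: v(pi/3) = 0.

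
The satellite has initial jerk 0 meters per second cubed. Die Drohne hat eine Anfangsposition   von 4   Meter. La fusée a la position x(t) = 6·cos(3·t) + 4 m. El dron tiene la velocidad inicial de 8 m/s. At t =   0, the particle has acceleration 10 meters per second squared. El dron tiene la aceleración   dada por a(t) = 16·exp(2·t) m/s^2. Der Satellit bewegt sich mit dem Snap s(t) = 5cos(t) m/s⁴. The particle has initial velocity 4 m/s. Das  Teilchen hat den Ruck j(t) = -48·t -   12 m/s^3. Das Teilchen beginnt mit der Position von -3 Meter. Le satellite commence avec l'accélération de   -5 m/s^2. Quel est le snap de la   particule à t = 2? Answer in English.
Starting from jerk j(t) = -48·t - 12, we take 1 derivative. The derivative of jerk gives snap: s(t) = -48. From the given snap equation s(t) = -48, we substitute t = 2 to get s = -48.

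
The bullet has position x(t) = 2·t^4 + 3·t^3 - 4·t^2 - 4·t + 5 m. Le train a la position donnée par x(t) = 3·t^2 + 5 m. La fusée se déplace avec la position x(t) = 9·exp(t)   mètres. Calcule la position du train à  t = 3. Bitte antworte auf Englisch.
Using x(t) = 3·t^2 + 5 and substituting t = 3, we find x = 32.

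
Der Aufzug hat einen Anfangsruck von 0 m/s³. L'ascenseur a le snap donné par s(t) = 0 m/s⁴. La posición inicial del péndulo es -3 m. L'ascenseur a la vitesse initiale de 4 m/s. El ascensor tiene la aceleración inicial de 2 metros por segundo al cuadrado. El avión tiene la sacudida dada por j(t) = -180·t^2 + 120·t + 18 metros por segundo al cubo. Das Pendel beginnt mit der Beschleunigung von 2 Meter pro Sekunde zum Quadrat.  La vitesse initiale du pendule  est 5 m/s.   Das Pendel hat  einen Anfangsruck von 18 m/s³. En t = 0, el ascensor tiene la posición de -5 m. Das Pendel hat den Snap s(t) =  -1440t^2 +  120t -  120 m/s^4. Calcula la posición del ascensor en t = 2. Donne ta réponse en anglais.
We must find the integral of our snap equation s(t) = 0 4 times. The integral of snap is jerk. Using j(0) = 0, we get j(t) = 0. Finding the antiderivative of j(t) and using a(0) = 2: a(t) = 2. Taking ∫a(t)dt and applying v(0) = 4, we find v(t) = 2·t + 4. The antiderivative of velocity is position. Using x(0) = -5, we get x(t) = t^2 + 4·t - 5. Using x(t) = t^2 + 4·t - 5 and substituting t = 2, we find x = 7.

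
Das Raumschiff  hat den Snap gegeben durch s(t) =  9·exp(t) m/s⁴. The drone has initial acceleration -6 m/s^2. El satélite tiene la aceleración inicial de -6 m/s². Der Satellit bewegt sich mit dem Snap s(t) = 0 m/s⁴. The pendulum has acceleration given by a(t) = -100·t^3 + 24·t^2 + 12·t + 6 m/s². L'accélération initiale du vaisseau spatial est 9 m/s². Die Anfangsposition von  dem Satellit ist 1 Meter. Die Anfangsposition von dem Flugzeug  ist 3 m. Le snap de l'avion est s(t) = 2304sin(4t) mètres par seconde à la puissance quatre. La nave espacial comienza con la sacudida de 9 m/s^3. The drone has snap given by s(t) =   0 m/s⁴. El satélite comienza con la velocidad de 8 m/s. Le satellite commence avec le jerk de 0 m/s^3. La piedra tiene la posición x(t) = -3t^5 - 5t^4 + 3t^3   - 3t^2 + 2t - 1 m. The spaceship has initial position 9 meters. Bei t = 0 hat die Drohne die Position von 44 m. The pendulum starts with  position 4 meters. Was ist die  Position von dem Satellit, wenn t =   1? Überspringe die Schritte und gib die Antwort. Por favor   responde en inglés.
At t = 1, x = 6.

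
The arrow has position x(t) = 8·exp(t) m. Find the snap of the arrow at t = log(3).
We must differentiate our position equation x(t) = 8·exp(t) 4 times. Differentiating position, we get velocity: v(t) = 8·exp(t). Taking d/dt of v(t), we find a(t) = 8·exp(t). Differentiating acceleration, we get jerk: j(t) = 8·exp(t). Differentiating jerk, we get snap: s(t) = 8·exp(t). Using s(t) = 8·exp(t) and substituting t = log(3), we find s = 24.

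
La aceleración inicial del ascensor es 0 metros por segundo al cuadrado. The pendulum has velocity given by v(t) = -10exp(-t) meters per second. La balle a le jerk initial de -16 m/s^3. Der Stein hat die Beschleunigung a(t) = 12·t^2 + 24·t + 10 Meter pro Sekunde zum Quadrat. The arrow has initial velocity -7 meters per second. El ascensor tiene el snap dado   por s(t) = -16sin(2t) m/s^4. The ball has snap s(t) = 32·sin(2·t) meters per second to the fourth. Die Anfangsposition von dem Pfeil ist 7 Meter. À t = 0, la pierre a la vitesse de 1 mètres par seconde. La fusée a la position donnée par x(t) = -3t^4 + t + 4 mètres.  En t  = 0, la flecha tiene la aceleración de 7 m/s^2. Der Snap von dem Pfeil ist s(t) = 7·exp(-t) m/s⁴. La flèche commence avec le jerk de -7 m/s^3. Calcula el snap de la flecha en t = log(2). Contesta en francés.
Nous avons le snap s(t) = 7·exp(-t). En substituant t = log(2): s(log(2)) = 7/2.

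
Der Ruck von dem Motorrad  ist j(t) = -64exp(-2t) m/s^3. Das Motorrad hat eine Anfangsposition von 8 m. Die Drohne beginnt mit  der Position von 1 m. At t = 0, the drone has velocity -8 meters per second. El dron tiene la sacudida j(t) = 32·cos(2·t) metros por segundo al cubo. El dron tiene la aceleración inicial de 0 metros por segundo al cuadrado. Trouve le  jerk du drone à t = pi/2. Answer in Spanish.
Usando j(t) = 32·cos(2·t) y sustituyendo t = pi/2, encontramos j = -32.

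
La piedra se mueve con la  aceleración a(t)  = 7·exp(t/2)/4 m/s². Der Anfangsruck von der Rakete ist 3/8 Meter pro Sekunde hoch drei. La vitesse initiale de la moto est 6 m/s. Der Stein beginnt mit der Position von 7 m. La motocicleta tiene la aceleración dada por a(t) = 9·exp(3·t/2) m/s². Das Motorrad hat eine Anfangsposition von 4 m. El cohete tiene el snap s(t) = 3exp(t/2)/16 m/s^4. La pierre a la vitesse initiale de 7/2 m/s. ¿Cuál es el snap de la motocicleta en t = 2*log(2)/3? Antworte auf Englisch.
To solve this, we need to take 2 derivatives of our acceleration equation a(t) = 9·exp(3·t/2). The derivative of acceleration gives jerk: j(t) = 27·exp(3·t/2)/2. The derivative of jerk gives snap: s(t) = 81·exp(3·t/2)/4. We have snap s(t) = 81·exp(3·t/2)/4. Substituting t = 2*log(2)/3: s(2*log(2)/3) = 81/2.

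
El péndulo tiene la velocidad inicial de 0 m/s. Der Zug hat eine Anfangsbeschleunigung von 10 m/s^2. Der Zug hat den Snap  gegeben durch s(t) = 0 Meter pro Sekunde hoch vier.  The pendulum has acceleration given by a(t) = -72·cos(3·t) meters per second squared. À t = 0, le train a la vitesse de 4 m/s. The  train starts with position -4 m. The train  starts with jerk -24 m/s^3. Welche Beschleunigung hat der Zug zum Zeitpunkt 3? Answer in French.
En partant du snap s(t) = 0, nous prenons 2 intégrales. La primitive du snap, avec j(0) = -24, donne le jerk: j(t) = -24. En intégrant le jerk et en utilisant la condition initiale a(0) = 10, nous obtenons a(t) = 10 - 24·t. Nous avons l'accélération a(t) = 10 - 24·t. En substituant t = 3: a(3) = -62.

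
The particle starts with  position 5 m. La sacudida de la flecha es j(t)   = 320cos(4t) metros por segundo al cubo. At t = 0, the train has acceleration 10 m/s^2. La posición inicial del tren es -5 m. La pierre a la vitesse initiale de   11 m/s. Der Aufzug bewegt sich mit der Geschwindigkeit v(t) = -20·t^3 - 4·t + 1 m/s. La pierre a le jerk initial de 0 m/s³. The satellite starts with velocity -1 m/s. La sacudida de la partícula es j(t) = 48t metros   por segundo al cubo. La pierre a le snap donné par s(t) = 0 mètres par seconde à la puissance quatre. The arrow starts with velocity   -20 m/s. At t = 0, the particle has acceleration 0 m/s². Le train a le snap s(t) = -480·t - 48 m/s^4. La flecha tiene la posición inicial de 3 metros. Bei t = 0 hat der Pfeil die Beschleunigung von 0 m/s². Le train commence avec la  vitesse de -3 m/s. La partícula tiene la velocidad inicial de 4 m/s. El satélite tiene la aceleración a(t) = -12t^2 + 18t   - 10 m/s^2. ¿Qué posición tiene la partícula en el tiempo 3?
Debemos encontrar la antiderivada de nuestra ecuación de la sacudida j(t) = 48·t 3 veces. La antiderivada de la sacudida es la aceleración. Usando a(0) = 0, obtenemos a(t) = 24·t^2. La antiderivada de la aceleración es la velocidad. Usando v(0) = 4, obtenemos v(t) = 8·t^3 + 4. Integrando la velocidad y usando la condición inicial x(0) = 5, obtenemos x(t) = 2·t^4 + 4·t + 5. Usando x(t) = 2·t^4 + 4·t + 5 y sustituyendo t = 3, encontramos x = 179.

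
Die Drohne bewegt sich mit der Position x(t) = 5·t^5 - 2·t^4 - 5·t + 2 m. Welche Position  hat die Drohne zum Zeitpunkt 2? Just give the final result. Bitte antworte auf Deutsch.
Die Position bei t = 2 ist x = 120.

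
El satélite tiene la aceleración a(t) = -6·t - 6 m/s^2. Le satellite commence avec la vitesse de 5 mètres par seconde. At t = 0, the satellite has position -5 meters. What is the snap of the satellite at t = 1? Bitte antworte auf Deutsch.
Um dies zu lösen, müssen wir 2 Ableitungen unserer Gleichung für die Beschleunigung a(t) = -6·t - 6 nehmen. Die Ableitung von der Beschleunigung ergibt den Ruck: j(t) = -6. Durch Ableiten von dem Ruck erhalten wir den Snap: s(t) = 0. Wir haben den Snap s(t) = 0. Durch Einsetzen von t = 1: s(1) = 0.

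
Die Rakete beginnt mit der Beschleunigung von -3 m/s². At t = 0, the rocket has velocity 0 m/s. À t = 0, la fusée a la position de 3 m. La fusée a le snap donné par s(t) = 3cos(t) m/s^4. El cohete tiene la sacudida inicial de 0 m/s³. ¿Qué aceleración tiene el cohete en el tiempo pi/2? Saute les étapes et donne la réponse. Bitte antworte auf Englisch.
At t = pi/2, a = 0.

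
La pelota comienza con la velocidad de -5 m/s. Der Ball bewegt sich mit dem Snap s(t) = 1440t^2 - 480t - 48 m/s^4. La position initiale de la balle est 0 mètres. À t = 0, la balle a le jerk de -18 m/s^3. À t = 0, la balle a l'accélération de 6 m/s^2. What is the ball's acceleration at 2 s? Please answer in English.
To find the answer, we compute 2 antiderivatives of s(t) = 1440·t^2 - 480·t - 48. The integral of snap, with j(0) = -18, gives jerk: j(t) = 480·t^3 - 240·t^2 - 48·t - 18. The antiderivative of jerk is acceleration. Using a(0) = 6, we get a(t) = 120·t^4 - 80·t^3 - 24·t^2 - 18·t + 6. Using a(t) = 120·t^4 - 80·t^3 - 24·t^2 - 18·t + 6 and substituting t = 2, we find a = 1154.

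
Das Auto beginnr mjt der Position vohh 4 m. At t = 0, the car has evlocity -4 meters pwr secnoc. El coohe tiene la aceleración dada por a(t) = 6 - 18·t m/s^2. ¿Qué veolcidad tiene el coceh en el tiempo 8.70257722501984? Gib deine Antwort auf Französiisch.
Nous devons trouver la primitive de notre équation de l'accélération a(t) = 6 - 18·t 1 fois. En intégrant l'accélération et en utilisant la condition initiale v(0) = -4, nous obtenons v(t) = -9·t^2 + 6·t - 4. En utilisant v(t) = -9·t^2 + 6·t - 4 et en substituant t = 8.70257722501984, nous trouvons v = -633.398189866787.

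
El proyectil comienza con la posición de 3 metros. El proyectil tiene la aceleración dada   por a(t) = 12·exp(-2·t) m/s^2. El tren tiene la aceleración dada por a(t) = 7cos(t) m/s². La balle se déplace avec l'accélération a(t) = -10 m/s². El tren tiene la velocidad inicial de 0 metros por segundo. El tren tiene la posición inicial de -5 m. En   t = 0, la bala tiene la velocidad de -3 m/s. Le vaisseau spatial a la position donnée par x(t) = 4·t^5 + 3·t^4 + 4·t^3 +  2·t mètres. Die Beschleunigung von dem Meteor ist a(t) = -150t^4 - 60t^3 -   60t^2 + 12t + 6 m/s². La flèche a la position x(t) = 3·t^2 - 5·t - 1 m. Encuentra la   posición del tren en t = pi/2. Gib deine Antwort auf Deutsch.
Um dies zu lösen, müssen wir 2 Integrale unserer Gleichung für die Beschleunigung a(t) = 7·cos(t) finden. Das Integral von der Beschleunigung ist die Geschwindigkeit. Mit v(0) = 0 erhalten wir v(t) = 7·sin(t). Mit ∫v(t)dt und Anwendung von x(0) = -5, finden wir x(t) = 2 - 7·cos(t). Aus der Gleichung für die Position x(t) = 2 - 7·cos(t), setzen wir t = pi/2 ein und erhalten x = 2.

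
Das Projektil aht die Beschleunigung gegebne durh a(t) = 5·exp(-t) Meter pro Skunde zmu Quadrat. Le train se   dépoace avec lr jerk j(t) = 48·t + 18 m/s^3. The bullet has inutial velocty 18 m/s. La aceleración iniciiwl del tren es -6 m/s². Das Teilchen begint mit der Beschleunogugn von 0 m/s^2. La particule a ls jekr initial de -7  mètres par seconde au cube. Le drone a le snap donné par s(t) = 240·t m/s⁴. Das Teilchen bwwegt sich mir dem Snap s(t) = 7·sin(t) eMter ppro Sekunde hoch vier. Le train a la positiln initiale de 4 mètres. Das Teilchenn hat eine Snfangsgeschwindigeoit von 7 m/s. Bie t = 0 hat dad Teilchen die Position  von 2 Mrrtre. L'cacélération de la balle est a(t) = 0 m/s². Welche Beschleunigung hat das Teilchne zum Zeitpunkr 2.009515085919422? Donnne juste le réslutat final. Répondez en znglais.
At t = 2.009515085919422, a = -6.33707656059506.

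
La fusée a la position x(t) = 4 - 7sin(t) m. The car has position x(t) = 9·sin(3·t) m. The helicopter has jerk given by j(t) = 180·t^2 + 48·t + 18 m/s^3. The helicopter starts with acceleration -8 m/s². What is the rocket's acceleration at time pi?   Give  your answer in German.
Wir müssen unsere Gleichung für die Position x(t) = 4 - 7·sin(t) 2-mal ableiten. Die Ableitung von der Position ergibt die Geschwindigkeit: v(t) = -7·cos(t). Durch Ableiten von der Geschwindigkeit erhalten wir die Beschleunigung: a(t) = 7·sin(t). Mit a(t) = 7·sin(t) und Einsetzen von t = pi, finden wir a = 0.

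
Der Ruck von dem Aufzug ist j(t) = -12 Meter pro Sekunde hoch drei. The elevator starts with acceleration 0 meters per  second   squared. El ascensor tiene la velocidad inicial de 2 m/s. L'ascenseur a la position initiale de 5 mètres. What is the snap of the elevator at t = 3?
We must differentiate our jerk equation j(t) = -12 1 time. The derivative of jerk gives snap: s(t) = 0. Using s(t) = 0 and substituting t = 3, we find s = 0.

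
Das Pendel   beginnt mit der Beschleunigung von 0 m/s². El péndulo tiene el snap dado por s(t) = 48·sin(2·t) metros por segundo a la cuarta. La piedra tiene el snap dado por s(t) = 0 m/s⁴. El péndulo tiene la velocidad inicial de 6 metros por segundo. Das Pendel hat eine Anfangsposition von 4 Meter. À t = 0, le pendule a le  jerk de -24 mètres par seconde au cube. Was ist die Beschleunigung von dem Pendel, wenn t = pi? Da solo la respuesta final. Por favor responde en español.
En t = pi, a = 0.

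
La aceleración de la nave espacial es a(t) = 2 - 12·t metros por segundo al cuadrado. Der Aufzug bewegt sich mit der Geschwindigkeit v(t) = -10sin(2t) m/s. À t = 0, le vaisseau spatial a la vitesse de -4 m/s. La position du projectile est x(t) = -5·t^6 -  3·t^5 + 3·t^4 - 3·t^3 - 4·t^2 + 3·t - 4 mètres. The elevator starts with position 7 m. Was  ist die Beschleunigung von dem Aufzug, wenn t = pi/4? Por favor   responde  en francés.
En partant de la vitesse v(t) = -10·sin(2·t), nous prenons 1 dérivée. En prenant d/dt de v(t), nous trouvons a(t) = -20·cos(2·t). De l'équation de l'accélération a(t) = -20·cos(2·t), nous substituons t = pi/4 pour obtenir a = 0.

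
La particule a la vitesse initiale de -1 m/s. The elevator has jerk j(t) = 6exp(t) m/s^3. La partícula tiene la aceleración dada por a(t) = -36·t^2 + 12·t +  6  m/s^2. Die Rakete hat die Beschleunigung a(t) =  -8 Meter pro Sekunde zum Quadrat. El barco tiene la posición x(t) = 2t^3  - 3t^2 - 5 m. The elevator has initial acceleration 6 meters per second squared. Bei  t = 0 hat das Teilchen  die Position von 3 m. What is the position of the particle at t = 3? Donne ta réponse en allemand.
Um dies zu lösen, müssen wir 2 Integrale unserer Gleichung für die Beschleunigung a(t) = -36·t^2 + 12·t + 6 finden. Die Stammfunktion von der Beschleunigung ist die Geschwindigkeit. Mit v(0) = -1 erhalten wir v(t) = -12·t^3 + 6·t^2 + 6·t - 1. Die Stammfunktion von der Geschwindigkeit ist die Position. Mit x(0) = 3 erhalten wir x(t) = -3·t^4 + 2·t^3 + 3·t^2 - t + 3. Mit x(t) = -3·t^4 + 2·t^3 + 3·t^2 - t + 3 und Einsetzen von t = 3, finden wir x = -162.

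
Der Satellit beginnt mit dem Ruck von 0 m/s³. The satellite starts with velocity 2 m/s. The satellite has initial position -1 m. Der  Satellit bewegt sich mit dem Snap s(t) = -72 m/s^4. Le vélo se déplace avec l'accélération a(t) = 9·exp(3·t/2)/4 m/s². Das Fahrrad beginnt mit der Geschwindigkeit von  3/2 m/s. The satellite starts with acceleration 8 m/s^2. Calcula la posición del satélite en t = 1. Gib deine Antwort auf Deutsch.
Um dies zu lösen, müssen wir 4 Stammfunktionen unserer Gleichung für den Snap s(t) = -72 finden. Mit ∫s(t)dt und Anwendung von j(0) = 0, finden wir j(t) = -72·t. Die Stammfunktion von dem Ruck, mit a(0) = 8, ergibt die Beschleunigung: a(t) = 8 - 36·t^2. Durch Integration von der Beschleunigung und Verwendung der Anfangsbedingung v(0) = 2, erhalten wir v(t) = -12·t^3 + 8·t + 2. Das Integral von der Geschwindigkeit, mit x(0) = -1, ergibt die Position: x(t) = -3·t^4 + 4·t^2 + 2·t - 1. Mit x(t) = -3·t^4 + 4·t^2 + 2·t - 1 und Einsetzen von t = 1, finden wir x = 2.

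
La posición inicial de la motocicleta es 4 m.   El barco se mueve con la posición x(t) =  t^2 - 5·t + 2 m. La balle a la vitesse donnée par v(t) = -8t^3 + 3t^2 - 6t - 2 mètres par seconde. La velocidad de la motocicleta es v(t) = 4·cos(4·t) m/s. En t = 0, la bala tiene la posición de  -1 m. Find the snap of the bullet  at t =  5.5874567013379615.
We must differentiate our velocity equation v(t) = -8·t^3 + 3·t^2 - 6·t - 2 3 times. The derivative of velocity gives acceleration: a(t) = -24·t^2 + 6·t - 6. Taking d/dt of a(t), we find j(t) = 6 - 48·t. Differentiating jerk, we get snap: s(t) = -48. Using s(t) = -48 and substituting t = 5.5874567013379615, we find s = -48.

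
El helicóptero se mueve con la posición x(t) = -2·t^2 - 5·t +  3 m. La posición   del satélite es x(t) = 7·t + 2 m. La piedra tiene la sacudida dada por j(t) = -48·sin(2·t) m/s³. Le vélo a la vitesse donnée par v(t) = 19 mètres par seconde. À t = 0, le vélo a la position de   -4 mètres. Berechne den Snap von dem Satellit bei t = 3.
Wir müssen unsere Gleichung für die Position x(t) = 7·t + 2 4-mal ableiten. Mit d/dt von x(t) finden wir v(t) = 7. Durch Ableiten von der Geschwindigkeit erhalten wir die Beschleunigung: a(t) = 0. Die Ableitung von der Beschleunigung ergibt den Ruck: j(t) = 0. Durch Ableiten von dem Ruck erhalten wir den Snap: s(t) = 0. Mit s(t) = 0 und Einsetzen von t = 3, finden wir s = 0.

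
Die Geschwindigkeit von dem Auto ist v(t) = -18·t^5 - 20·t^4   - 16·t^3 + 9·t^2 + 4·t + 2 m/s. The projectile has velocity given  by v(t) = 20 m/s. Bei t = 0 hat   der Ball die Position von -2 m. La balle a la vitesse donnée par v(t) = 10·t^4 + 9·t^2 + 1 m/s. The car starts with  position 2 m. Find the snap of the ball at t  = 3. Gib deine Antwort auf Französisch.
Pour résoudre ceci, nous devons prendre 3 dérivées de notre équation de la vitesse v(t) = 10·t^4 + 9·t^2 + 1. La dérivée de la vitesse donne l'accélération: a(t) = 40·t^3 + 18·t. En prenant d/dt de a(t), nous trouvons j(t) = 120·t^2 + 18. En prenant d/dt de j(t), nous trouvons s(t) = 240·t. De l'équation du snap s(t) = 240·t, nous substituons t = 3 pour obtenir s = 720.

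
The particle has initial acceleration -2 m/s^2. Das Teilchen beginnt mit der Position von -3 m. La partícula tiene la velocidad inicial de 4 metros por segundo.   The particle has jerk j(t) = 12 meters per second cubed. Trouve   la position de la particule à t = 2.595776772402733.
Pour résoudre ceci, nous devons prendre 3 intégrales de notre équation du jerk j(t) = 12. En intégrant le jerk et en utilisant la condition initiale a(0) = -2, nous obtenons a(t) = 12·t - 2. En intégrant l'accélération et en utilisant la condition initiale v(0) = 4, nous obtenons v(t) = 6·t^2 - 2·t + 4. L'intégrale de la vitesse est la position. En utilisant x(0) = -3, nous obtenons x(t) = 2·t^3 - t^2 + 4·t - 3. En utilisant x(t) = 2·t^3 - t^2 + 4·t - 3 et en substituant t = 2.595776772402733, nous trouvons x = 35.6260340116331.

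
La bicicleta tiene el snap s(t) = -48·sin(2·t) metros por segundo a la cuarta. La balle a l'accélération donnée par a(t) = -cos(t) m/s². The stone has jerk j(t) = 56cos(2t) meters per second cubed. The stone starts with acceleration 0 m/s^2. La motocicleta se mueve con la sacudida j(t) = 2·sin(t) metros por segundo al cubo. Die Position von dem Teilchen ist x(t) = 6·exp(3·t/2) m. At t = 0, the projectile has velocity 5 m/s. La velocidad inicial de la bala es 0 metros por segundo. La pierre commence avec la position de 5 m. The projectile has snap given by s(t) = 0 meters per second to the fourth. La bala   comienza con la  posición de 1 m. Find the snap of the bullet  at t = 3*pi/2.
To solve this, we need to take 2 derivatives of our acceleration equation a(t) = -cos(t). The derivative of acceleration gives jerk: j(t) = sin(t). Differentiating jerk, we get snap: s(t) = cos(t). Using s(t) = cos(t) and substituting t = 3*pi/2, we find s = 0.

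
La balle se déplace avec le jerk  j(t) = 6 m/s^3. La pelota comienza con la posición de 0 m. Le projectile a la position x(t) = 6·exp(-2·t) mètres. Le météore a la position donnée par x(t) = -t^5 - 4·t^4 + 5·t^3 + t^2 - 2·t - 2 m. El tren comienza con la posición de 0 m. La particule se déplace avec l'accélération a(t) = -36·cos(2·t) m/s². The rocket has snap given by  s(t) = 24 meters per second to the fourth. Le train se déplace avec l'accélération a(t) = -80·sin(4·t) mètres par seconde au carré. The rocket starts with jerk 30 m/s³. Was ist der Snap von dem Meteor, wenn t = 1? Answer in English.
To solve this, we need to take 4 derivatives of our position equation x(t) = -t^5 - 4·t^4 + 5·t^3 + t^2 - 2·t - 2. Differentiating position, we get velocity: v(t) = -5·t^4 - 16·t^3 + 15·t^2 + 2·t - 2. Differentiating velocity, we get acceleration: a(t) = -20·t^3 - 48·t^2 + 30·t + 2. Differentiating acceleration, we get jerk: j(t) = -60·t^2 - 96·t + 30. The derivative of jerk gives snap: s(t) = -120·t - 96. Using s(t) = -120·t - 96 and substituting t = 1, we find s = -216.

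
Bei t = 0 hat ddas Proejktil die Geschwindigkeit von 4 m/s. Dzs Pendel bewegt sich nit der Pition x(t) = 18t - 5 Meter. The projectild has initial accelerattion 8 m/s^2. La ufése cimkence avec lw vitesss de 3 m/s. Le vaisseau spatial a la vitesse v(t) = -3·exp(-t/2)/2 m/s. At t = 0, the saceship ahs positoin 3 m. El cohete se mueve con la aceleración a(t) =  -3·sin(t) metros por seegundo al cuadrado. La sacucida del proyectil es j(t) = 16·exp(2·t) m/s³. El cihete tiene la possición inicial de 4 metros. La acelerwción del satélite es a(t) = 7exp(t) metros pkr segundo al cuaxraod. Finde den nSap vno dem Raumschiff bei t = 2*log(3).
Um dies zu lösen, müssen wir 3 Ableitungen unserer Gleichung für die Geschwindigkeit v(t) = -3·exp(-t/2)/2 nehmen. Durch Ableiten von der Geschwindigkeit erhalten wir die Beschleunigung: a(t) = 3·exp(-t/2)/4. Durch Ableiten von der Beschleunigung erhalten wir den Ruck: j(t) = -3·exp(-t/2)/8. Die Ableitung von dem Ruck ergibt den Snap: s(t) = 3·exp(-t/2)/16. Mit s(t) = 3·exp(-t/2)/16 und Einsetzen von t = 2*log(3), finden wir s = 1/16.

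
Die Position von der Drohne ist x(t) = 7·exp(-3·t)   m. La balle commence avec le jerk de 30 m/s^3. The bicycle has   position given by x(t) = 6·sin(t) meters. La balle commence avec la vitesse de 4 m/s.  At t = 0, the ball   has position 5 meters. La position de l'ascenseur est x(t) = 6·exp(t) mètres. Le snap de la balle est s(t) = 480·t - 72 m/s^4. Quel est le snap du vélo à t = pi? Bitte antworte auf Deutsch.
Um dies zu lösen, müssen wir 4 Ableitungen unserer Gleichung für die Position x(t) = 6·sin(t) nehmen. Die Ableitung von der Position ergibt die Geschwindigkeit: v(t) = 6·cos(t). Mit d/dt von v(t) finden wir a(t) = -6·sin(t). Die Ableitung von der Beschleunigung ergibt den Ruck: j(t) = -6·cos(t). Durch Ableiten von dem Ruck erhalten wir den Snap: s(t) = 6·sin(t). Wir haben den Snap s(t) = 6·sin(t). Durch Einsetzen von t = pi: s(pi) = 0.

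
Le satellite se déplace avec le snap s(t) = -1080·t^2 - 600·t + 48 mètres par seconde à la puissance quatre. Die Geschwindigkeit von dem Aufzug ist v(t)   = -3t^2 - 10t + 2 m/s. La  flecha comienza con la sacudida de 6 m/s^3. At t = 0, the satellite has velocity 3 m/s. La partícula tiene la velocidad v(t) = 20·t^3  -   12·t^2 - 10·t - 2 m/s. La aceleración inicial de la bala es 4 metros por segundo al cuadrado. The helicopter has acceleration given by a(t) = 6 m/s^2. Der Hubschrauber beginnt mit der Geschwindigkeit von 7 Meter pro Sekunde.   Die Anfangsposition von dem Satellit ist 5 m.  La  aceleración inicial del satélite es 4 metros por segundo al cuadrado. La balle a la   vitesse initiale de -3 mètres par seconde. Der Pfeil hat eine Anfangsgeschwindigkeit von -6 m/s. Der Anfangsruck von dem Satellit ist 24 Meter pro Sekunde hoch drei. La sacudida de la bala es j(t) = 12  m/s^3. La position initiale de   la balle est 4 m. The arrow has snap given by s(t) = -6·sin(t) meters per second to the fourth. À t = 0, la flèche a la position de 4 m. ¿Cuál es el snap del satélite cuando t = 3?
Usando s(t) = -1080·t^2 - 600·t + 48 y sustituyendo t = 3, encontramos s = -11472.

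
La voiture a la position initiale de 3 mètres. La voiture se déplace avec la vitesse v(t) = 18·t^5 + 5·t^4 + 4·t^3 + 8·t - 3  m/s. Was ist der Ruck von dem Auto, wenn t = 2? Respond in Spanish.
Debemos derivar nuestra ecuación de la velocidad v(t) = 18·t^5 + 5·t^4 + 4·t^3 + 8·t - 3 2 veces. La derivada de la velocidad da la aceleración: a(t) = 90·t^4 + 20·t^3 + 12·t^2 + 8. Tomando d/dt de a(t), encontramos j(t) = 360·t^3 + 60·t^2 + 24·t. Tenemos la sacudida j(t) = 360·t^3 + 60·t^2 + 24·t. Sustituyendo t = 2: j(2) = 3168.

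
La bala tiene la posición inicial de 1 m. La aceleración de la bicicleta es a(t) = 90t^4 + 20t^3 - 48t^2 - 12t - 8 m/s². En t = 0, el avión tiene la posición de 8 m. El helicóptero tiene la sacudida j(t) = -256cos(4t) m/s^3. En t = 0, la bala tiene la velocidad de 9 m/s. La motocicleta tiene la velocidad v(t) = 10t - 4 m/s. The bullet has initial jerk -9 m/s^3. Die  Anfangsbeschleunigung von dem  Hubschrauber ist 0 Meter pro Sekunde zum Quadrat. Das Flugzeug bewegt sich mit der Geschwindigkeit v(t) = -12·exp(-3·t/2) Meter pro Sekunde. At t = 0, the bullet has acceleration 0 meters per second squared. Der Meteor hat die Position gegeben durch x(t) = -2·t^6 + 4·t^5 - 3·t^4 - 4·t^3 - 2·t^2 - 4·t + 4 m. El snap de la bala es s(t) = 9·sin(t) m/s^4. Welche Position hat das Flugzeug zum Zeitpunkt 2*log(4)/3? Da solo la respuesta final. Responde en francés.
La position à t = 2*log(4)/3 est x = 2.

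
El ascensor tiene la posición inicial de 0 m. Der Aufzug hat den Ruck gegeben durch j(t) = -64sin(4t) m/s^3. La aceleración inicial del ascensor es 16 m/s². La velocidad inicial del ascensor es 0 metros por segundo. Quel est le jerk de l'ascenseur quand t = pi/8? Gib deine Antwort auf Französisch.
De l'équation du jerk j(t) = -64·sin(4·t), nous substituons t = pi/8 pour obtenir j = -64.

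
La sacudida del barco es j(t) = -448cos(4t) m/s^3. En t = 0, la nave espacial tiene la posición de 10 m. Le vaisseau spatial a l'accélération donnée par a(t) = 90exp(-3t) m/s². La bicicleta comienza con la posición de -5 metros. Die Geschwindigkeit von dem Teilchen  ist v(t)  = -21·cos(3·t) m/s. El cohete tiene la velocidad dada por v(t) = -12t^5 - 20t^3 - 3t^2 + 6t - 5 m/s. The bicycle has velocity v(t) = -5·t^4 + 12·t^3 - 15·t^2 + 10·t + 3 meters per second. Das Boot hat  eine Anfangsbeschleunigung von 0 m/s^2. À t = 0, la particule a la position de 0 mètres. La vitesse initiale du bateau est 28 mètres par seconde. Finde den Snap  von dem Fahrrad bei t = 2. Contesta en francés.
Pour résoudre ceci, nous devons prendre 3 dérivées de notre équation de la vitesse v(t) = -5·t^4 + 12·t^3 - 15·t^2 + 10·t + 3. En dérivant la vitesse, nous obtenons l'accélération: a(t) = -20·t^3 + 36·t^2 - 30·t + 10. En prenant d/dt de a(t), nous trouvons j(t) = -60·t^2 + 72·t - 30. La dérivée du jerk donne le snap: s(t) = 72 - 120·t. En utilisant s(t) = 72 - 120·t et en substituant t = 2, nous trouvons s = -168.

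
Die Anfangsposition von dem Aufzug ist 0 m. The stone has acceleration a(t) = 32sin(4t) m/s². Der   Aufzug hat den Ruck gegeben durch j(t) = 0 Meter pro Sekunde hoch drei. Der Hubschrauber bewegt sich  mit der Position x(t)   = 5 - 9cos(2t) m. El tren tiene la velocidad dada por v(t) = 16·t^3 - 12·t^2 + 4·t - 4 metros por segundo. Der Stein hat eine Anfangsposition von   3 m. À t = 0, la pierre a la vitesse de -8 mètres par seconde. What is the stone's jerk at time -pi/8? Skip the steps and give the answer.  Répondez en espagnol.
La sacudida en t = -pi/8 es j = 0.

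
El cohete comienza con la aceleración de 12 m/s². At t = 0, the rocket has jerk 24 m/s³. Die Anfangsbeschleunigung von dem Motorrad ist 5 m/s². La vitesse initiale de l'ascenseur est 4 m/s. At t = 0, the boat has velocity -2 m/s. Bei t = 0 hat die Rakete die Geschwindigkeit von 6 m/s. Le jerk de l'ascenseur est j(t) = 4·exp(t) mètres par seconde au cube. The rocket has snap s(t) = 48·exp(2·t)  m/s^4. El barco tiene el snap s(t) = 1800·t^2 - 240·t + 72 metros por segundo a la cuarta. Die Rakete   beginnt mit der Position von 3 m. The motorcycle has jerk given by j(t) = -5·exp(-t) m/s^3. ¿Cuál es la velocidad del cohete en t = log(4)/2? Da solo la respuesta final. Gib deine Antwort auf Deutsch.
v(log(4)/2) = 24.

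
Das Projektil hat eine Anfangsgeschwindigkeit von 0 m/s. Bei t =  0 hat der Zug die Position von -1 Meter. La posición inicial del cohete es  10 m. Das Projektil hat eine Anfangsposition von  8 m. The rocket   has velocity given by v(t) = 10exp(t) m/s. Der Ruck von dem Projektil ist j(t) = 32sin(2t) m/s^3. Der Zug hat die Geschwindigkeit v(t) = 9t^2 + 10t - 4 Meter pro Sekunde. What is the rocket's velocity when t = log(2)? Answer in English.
Using v(t) = 10·exp(t) and substituting t = log(2), we find v = 20.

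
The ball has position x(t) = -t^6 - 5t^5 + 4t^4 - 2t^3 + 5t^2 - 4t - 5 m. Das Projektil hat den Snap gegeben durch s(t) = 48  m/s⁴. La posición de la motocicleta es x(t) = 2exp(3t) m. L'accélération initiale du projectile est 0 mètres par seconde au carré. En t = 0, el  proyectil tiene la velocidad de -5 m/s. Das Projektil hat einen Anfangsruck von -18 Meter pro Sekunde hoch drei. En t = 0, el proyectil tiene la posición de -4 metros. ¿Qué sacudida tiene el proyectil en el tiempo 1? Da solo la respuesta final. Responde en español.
En t = 1, j = 30.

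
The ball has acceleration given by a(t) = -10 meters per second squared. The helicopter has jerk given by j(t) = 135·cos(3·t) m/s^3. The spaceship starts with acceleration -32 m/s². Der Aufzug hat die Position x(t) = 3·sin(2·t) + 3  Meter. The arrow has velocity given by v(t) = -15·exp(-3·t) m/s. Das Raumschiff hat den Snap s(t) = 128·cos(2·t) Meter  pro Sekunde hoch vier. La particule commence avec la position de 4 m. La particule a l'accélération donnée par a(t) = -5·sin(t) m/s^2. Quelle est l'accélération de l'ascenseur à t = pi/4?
En partant de la position x(t) = 3·sin(2·t) + 3, nous prenons 2 dérivées. La dérivée de la position donne la vitesse: v(t) = 6·cos(2·t). En dérivant la vitesse, nous obtenons l'accélération: a(t) = -12·sin(2·t). En utilisant a(t) = -12·sin(2·t) et en substituant t = pi/4, nous trouvons a = -12.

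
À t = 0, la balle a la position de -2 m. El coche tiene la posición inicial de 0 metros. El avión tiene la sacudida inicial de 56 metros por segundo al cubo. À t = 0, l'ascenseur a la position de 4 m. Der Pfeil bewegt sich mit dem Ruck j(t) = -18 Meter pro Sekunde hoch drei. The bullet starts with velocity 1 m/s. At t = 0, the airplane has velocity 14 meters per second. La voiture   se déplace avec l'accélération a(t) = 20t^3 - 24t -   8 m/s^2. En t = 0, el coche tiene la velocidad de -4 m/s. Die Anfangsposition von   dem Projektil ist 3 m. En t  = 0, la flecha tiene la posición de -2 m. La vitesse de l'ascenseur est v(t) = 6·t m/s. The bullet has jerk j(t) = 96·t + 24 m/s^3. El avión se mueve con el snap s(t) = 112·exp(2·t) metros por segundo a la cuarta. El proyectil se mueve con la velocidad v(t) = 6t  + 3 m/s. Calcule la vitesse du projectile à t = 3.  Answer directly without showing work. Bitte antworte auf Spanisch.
v(3) = 21.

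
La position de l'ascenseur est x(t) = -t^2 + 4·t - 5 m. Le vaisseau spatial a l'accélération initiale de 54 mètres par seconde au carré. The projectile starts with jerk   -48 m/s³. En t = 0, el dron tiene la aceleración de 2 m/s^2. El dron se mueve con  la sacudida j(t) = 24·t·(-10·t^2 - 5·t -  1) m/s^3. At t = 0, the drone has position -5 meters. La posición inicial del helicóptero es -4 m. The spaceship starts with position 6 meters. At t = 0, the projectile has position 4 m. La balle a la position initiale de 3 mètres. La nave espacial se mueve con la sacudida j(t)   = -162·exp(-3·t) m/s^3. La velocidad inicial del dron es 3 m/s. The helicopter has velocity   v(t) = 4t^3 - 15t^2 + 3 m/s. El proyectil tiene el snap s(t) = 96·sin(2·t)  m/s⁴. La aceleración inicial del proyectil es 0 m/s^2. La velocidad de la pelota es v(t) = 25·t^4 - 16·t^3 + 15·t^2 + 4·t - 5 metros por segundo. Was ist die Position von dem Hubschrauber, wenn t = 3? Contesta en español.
Partiendo de la velocidad v(t) = 4·t^3 - 15·t^2 + 3, tomamos 1 antiderivada. Integrando la velocidad y usando la condición inicial x(0) = -4, obtenemos x(t) = t^4 - 5·t^3 + 3·t - 4. Tenemos la posición x(t) = t^4 - 5·t^3 + 3·t - 4. Sustituyendo t = 3: x(3) = -49.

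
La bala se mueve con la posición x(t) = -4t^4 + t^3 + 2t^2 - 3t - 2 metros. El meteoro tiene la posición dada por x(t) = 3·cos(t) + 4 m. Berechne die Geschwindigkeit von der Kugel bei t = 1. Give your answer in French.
Nous devons dériver notre équation de la position x(t) = -4·t^4 + t^3 + 2·t^2 - 3·t - 2 1 fois. La dérivée de la position donne la vitesse: v(t) = -16·t^3 + 3·t^2 + 4·t - 3. En utilisant v(t) = -16·t^3 + 3·t^2 + 4·t - 3 et en substituant t = 1, nous trouvons v = -12.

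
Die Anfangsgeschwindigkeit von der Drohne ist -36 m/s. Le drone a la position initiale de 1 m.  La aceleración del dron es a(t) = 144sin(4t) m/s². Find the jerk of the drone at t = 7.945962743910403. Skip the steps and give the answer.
The jerk at t = 7.945962743910403 is j = 537.451713490494.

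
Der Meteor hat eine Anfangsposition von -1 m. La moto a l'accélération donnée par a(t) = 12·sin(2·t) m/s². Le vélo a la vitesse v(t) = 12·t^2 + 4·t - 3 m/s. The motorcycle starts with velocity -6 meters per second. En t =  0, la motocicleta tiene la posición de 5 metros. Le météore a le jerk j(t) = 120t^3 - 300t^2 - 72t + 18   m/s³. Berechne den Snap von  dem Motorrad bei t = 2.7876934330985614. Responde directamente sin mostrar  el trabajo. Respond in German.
Der Snap bei t = 2.7876934330985614 ist s = 31.2078054849615.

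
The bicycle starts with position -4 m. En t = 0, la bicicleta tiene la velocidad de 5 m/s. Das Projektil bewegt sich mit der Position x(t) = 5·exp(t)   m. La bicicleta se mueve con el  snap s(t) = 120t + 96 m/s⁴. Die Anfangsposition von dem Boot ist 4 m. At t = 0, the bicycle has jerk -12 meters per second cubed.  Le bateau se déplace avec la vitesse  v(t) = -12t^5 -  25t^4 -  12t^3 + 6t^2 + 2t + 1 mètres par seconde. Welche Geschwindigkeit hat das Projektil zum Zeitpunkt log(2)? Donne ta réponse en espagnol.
Para resolver esto, necesitamos tomar 1 derivada de nuestra ecuación de la posición x(t) = 5·exp(t). La derivada de la posición da la velocidad: v(t) = 5·exp(t). Usando v(t) = 5·exp(t) y sustituyendo t = log(2), encontramos v = 10.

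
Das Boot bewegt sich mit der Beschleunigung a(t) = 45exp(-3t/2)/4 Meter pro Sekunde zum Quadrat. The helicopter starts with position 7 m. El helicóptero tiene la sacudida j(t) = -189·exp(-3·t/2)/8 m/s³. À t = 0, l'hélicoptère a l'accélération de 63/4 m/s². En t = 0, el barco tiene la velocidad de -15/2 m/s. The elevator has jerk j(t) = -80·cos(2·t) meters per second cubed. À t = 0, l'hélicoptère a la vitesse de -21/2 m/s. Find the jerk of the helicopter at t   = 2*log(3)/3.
Using j(t) = -189·exp(-3·t/2)/8 and substituting t = 2*log(3)/3, we find j = -63/8.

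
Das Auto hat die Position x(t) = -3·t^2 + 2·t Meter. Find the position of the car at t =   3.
From the given position equation x(t) = -3·t^2 + 2·t, we substitute t = 3 to get x = -21.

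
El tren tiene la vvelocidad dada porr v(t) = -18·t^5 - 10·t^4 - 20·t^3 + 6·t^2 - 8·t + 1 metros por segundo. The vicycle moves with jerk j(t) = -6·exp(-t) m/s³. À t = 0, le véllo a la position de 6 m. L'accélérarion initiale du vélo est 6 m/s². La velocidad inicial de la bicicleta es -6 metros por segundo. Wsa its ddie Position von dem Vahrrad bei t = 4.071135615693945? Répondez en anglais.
We must find the antiderivative of our jerk equation j(t) = -6·exp(-t) 3 times. Integrating jerk and using the initial condition a(0) = 6, we get a(t) = 6·exp(-t). Taking ∫a(t)dt and applying v(0) = -6, we find v(t) = -6·exp(-t). Finding the antiderivative of v(t) and using x(0) = 6: x(t) = 6·exp(-t). We have position x(t) = 6·exp(-t). Substituting t = 4.071135615693945: x(4.071135615693945) = 0.102348036987681.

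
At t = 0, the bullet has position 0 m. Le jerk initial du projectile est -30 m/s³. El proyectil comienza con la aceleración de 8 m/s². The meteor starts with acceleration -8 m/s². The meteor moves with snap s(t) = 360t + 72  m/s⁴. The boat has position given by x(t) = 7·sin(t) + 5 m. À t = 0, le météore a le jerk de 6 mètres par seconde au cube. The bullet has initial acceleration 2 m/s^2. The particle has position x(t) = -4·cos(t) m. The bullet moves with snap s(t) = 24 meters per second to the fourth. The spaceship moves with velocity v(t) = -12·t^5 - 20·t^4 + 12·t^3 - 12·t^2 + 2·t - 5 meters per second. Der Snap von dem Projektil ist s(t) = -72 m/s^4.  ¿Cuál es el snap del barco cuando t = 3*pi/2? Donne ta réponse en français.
Nous devons dériver notre équation de la position x(t) = 7·sin(t) + 5 4 fois. En dérivant la position, nous obtenons la vitesse: v(t) = 7·cos(t). En prenant d/dt de v(t), nous trouvons a(t) = -7·sin(t). En prenant d/dt de a(t), nous trouvons j(t) = -7·cos(t). En dérivant le jerk, nous obtenons le snap: s(t) = 7·sin(t). En utilisant s(t) = 7·sin(t) et en substituant t = 3*pi/2, nous trouvons s = -7.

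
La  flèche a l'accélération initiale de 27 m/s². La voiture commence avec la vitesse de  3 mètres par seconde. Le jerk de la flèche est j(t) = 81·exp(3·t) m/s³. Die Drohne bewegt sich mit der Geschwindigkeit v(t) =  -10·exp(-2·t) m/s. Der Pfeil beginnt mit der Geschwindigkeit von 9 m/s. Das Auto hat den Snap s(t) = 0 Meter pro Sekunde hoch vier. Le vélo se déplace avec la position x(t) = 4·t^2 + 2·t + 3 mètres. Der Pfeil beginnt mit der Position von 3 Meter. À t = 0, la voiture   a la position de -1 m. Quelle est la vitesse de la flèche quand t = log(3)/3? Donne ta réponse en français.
Nous devons intégrer notre équation du jerk j(t) = 81·exp(3·t) 2 fois. En intégrant le jerk et en utilisant la condition initiale a(0) = 27, nous obtenons a(t) = 27·exp(3·t). La primitive de l'accélération est la vitesse. En utilisant v(0) = 9, nous obtenons v(t) = 9·exp(3·t). De l'équation de la vitesse v(t) = 9·exp(3·t), nous substituons t = log(3)/3 pour obtenir v = 27.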